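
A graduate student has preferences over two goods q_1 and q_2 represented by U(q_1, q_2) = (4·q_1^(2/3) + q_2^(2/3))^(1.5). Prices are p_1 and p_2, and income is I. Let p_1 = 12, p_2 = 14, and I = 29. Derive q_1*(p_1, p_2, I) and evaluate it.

From the CES first-order condition, 4·(q_2/q_1)^(1/3) = p_1/p_2.
Hence q_2/q_1 = ((1/4)·p_1/p_2)^(1/(1/3)), i.e. raised to the 3 power.
With the ratio pinned down, the budget gives q_1* = I/(p_1 + p_2·(q_2/q_1)) and q_2* = (q_2/q_1)·q_1*.
Numerically q_2/q_1 = 0.00984, so q_1* = 29/(12 + 14·0.00984) = 2.3892.

q_1* = 2.3892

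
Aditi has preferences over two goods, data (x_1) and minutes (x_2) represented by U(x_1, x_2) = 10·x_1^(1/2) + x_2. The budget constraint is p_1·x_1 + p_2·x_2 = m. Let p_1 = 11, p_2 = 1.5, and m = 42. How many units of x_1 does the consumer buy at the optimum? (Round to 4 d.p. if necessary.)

Thus x_1* = (5·p_2/p_1)² — independent of m — with the rest of income spent on x_2.
Plugging in: x_1* = (5·1.5/11)² = 0.4649.

x_1* = 0.4649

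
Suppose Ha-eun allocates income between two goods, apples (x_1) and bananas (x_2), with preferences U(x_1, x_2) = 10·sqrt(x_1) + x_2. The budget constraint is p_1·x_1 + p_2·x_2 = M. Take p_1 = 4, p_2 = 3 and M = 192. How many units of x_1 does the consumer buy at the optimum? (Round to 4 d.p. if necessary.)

x_1* = 14.0625

Set MRS = p_1/p_2: 5·x_1^(−1/2) = p_1/p_2.
Thus x_1* = (5·p_2/p_1)² — independent of M — with the rest of income spent on x_2.
Plugging in: x_1* = (5·3/4)² = 14.0625.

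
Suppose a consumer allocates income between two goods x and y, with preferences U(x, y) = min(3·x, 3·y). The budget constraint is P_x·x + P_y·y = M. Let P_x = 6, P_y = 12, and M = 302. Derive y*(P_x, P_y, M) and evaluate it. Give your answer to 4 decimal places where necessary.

y* = 16.7778

With perfect complements, no substitution: consume in ratio x:y = 3:3.
Budget: P_x·x + P_y·x = M, so (3·P_x + 3·P_y)·x = 3·M.
Demand: x*(P_x,P_y,M) = 3·M/(3·P_x + 3·P_y), y* = 3·M/(3·P_x + 3·P_y).
Here 3·6 + 3·12 = 54, giving y* = 16.7778.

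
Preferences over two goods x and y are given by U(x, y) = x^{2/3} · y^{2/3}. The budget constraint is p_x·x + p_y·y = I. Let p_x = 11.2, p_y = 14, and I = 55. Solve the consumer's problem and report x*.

x* = 2.4554

The MRS is y/x. Set MRS = p_x/p_y.
So 2/3·p_y·y = 2/3·p_x·x; combined with the budget, a share 0.5 of income goes to x.
Demand: x*(p_x,p_y,I) = 0.5·I/p_x and y* = 0.5·I/p_y.
At p_x=11.2, p_y=14, I=55: x* = 0.5·55/11.2 = 2.4554.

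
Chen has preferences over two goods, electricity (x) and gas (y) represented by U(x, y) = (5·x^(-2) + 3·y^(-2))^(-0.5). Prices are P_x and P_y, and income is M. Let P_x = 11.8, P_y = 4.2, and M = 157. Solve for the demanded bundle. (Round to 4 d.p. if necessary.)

From the CES first-order condition, (5/3)·(y/x)^(3) = P_x/P_y.
Hence y/x = ((3/5)·P_x/P_y)^(1/(3)), i.e. raised to the 1/3 power.
Substitute y = (y/x)·x into the budget: x* = M/(P_x + P_y·(y/x)).
Numerically y/x = 1.190131, so x* = 157/(11.8 + 4.2·1.190131) = 9.346 and y* = 1.190131·9.346 = 11.123.

x* = 9.346, y* = 11.123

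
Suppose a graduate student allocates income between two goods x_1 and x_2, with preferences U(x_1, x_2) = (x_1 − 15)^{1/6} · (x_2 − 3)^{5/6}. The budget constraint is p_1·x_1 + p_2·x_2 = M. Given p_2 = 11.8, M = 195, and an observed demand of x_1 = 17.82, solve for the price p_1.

p_1 = 5

This is Cobb-Douglas in (x_1−15, x_2−3): tangency gives 1/6·p_2·(x_2−3) = 5/6·p_1·(x_1−15).
Substituting into the budget: x_1* = 15 + 1/6·(M − 15·p_1 − 3·p_2)/p_1, and x_2* = 3 + 5/6·(…)/p_2.
Set x_1* = 17.82 in the demand function and solve for p_1: p_1 = 5.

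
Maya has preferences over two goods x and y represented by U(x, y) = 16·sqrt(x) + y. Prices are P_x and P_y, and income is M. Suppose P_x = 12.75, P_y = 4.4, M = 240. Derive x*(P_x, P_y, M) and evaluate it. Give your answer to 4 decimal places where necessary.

x* = 7.6219

Utility is quasi-linear in y; the FOC for x is 8/√x = P_x/P_y.
Thus x* = (8·P_y/P_x)² — independent of M — with the rest of income spent on y.
Plugging in: x* = (8·4.4/12.75)² = 7.6219.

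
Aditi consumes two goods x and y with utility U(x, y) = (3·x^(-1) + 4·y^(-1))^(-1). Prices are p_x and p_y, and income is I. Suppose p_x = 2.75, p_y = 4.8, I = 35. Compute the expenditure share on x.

Numerically y/x = 0.874007, so x* = 35/(2.75 + 4.8·0.874007) = 5.0394 and y* = 0.874007·5.0394 = 4.4045.
Expenditure on x: 2.75·5.0394 = 13.8584; share = 0.396.

share on x = 0.396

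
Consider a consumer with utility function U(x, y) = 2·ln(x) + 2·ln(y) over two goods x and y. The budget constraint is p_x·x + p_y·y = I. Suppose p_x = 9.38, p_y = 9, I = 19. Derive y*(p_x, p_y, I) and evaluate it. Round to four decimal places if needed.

Tangency: MRS = y/x = p_x/p_y.
So 2·p_y·y = 2·p_x·x; combined with the budget, a share 0.5 of income goes to x.
Demand: x*(p_x,p_y,I) = 0.5·I/p_x and y* = 0.5·I/p_y.
At p_x=9.38, p_y=9, I=19: y* = 0.5·19/9 = 1.0556.

y* = 1.0556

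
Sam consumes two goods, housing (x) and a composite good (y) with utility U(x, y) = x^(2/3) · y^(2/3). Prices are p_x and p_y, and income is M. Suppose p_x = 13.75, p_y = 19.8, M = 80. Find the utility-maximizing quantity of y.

y* = 2.0202

The MRS is y/x. Set MRS = p_x/p_y.
Rearranging, p_y·y = p_x·x. Substituting into the budget gives p_x·x·(1 + 1) = M.
Demand: x*(p_x,p_y,M) = 0.5·M/p_x and y* = 0.5·M/p_y.
At p_x=13.75, p_y=19.8, M=80: y* = 0.5·80/19.8 = 2.0202.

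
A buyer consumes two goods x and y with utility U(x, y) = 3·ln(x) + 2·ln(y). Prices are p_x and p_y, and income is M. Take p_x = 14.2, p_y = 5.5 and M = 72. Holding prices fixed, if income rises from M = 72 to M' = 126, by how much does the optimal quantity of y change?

Δy* = 3.9273

At p_x=14.2, p_y=5.5, M=72: y* = 0.4·72/5.5 = 5.2364.
At M' = 126: y* = 9.1636. Change: 9.1636 − 5.2364 = 3.9273.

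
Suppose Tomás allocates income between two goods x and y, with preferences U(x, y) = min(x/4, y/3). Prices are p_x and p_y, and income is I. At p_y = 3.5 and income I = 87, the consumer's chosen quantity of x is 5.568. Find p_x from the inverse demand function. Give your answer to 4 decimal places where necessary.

p_x = 13

Leontief preferences: the optimum is at the kink where x/4 = y/3, i.e. y = (3/4)·x.
Budget: p_x·x + p_y·(3/4)·x = I, so (4·p_x + 3·p_y)·x = 4·I.
Demand: x*(p_x,p_y,I) = 4·I/(4·p_x + 3·p_y), y* = 3·I/(4·p_x + 3·p_y).
Set x* = 5.568 in the demand function and solve for p_x: p_x = 13.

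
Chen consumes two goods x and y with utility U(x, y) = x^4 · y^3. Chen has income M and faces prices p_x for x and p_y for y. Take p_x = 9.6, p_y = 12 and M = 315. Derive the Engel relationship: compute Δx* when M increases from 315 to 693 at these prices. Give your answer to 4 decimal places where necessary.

MU_x/MU_y = (4·y)/(3·x); tangency sets this equal to p_x/p_y.
So 4·p_y·y = 3·p_x·x; combined with the budget, a share 4/7 of income goes to x.
Demand: x*(p_x,p_y,M) = 4/7·M/p_x and y* = 3/7·M/p_y.
At p_x=9.6, p_y=12, M=315: x* = 4/7·315/9.6 = 18.75.
At M' = 693: x* = 41.25. Change: 41.25 − 18.75 = 22.5.

Δx* = 22.5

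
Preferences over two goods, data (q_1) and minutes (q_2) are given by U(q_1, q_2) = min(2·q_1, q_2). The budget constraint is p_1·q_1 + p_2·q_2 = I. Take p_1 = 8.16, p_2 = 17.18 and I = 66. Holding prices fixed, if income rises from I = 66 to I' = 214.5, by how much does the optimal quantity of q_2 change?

Δq_2* = 6.9849

With perfect complements, no substitution: consume in ratio q_1:q_2 = 1:2.
Budget: p_1·q_1 + p_2·2·q_1 = I, so (p_1 + 2·p_2)·q_1 = I.
Demand: q_1*(p_1,p_2,I) = I/(p_1 + 2·p_2), q_2* = 2·I/(p_1 + 2·p_2).
Here 8.16 + 2·17.18 = 42.52, giving q_2* = 3.1044.
At I' = 214.5: q_2* = 10.0894. Change: 10.0894 − 3.1044 = 6.9849.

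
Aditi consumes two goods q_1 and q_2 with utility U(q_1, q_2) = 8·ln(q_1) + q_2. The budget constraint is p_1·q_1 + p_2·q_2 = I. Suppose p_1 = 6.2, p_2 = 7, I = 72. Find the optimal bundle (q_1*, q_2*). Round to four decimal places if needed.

q_1* = 9.0323, q_2* = 2.2857

MU_q_1 = 8/q_1, MU_q_2 = 1. Tangency: 8/q_1 = p_1/p_2.
So q_1*(p_1,p_2) = 8·p_2/p_1, independent of income; and q_2* = (I − 8·p_2)/p_2.
At the given prices: q_1* = 8·7/6.2 = 9.0323, and q_2* = 2.2857.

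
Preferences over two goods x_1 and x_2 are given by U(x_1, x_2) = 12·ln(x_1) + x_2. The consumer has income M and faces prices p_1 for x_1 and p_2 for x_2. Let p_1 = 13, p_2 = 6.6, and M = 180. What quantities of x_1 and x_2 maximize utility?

x_1* = 6.0923, x_2* = 15.2727

At the given prices: x_1* = 12·6.6/13 = 6.0923, and x_2* = 15.2727.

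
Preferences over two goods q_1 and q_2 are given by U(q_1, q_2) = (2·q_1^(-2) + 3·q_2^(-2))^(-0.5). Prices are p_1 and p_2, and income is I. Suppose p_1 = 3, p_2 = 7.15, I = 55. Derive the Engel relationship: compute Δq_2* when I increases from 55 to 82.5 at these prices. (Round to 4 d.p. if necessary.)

Numerically q_2/q_1 = 0.856976, so q_1* = 55/(3 + 7.15·0.856976) = 6.0258 and q_2* = 0.856976·6.0258 = 5.164.
At I' = 82.5: q_2* = 7.746. Change: 7.746 − 5.164 = 2.582.

Δq_2* = 2.582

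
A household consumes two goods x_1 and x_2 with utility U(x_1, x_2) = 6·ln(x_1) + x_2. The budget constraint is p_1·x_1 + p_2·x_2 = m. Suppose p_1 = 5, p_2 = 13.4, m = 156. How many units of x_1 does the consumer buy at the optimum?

x_1* = 16.08

So x_1*(p_1,p_2) = 6·p_2/p_1, independent of income; and x_2* = (m − 6·p_2)/p_2.
At the given prices: x_1* = 6·13.4/5 = 16.08.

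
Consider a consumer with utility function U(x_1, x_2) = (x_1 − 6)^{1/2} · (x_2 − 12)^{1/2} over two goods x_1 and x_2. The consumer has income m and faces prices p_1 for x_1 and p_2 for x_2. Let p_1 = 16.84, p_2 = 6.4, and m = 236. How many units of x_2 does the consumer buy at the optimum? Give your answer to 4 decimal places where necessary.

Substituting into the budget: x_1* = 6 + 0.5·(m − 6·p_1 − 12·p_2)/p_1, and x_2* = 12 + 0.5·(…)/p_2.
Discretionary income = 236 − 6·16.84 − 12·6.4 = 58.16; x_2* = 12 + 0.5·58.16/6.4 = 16.5437.

x_2* = 16.5437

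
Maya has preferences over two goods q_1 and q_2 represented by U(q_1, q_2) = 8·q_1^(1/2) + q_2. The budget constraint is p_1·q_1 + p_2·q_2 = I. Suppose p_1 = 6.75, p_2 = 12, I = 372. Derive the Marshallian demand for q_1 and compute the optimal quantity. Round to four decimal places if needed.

q_1* = 50.5679

Utility is quasi-linear in q_2; the FOC for q_1 is 4/√q_1 = p_1/p_2.
Solve: √q_1 = 4·p_2/p_1, so q_1*(p_1,p_2) = (4·p_2/p_1)², and q_2* = (I − p_1·q_1*)/p_2.
Plugging in: q_1* = (4·12/6.75)² = 50.5679.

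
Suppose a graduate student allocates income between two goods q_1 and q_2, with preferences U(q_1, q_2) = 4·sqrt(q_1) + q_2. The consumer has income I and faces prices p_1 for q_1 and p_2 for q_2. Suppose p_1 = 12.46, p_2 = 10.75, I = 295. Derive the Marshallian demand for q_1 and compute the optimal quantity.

q_1* = 2.9774

Solve: √q_1 = 2·p_2/p_1, so q_1*(p_1,p_2) = (2·p_2/p_1)², and q_2* = (I − p_1·q_1*)/p_2.
Plugging in: q_1* = (2·10.75/12.46)² = 2.9774.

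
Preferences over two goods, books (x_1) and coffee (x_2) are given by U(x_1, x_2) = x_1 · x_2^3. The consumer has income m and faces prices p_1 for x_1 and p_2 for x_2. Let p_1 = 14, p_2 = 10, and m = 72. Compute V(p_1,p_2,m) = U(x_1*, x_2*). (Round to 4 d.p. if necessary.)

V = 202.4537

The MRS is (1/3)·x_2/x_1. Set MRS = p_1/p_2.
So p_2·x_2 = 3·p_1·x_1; combined with the budget, a share 0.25 of income goes to x_1.
Demand: x_1*(p_1,p_2,m) = 0.25·m/p_1 and x_2* = 0.75·m/p_2.
At p_1=14, p_2=10, m=72: x_1* = 0.25·72/14 = 1.2857, x_2* = 5.4.
Utility at the optimum: U(1.2857, 5.4) = 202.4537.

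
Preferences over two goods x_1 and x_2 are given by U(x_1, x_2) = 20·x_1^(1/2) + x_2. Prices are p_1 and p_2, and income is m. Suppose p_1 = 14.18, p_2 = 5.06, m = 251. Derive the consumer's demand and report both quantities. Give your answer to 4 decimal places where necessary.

Set MRS = p_1/p_2: 10·x_1^(−1/2) = p_1/p_2.
Solve: √x_1 = 10·p_2/p_1, so x_1*(p_1,p_2) = (10·p_2/p_1)², and x_2* = (m − p_1·x_1*)/p_2.
Plugging in: x_1* = (10·5.06/14.18)² = 12.7335, x_2* = 13.9207.

x_1* = 12.7335, x_2* = 13.9207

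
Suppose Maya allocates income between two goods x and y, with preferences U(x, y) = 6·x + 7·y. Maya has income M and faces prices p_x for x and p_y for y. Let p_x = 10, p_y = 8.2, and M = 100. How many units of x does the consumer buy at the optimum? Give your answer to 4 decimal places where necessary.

x* = 0

Linear utility — the consumer picks whichever good has higher MU/price: 6/10 = 0.6 vs 7/8.2 = 0.8537.
y gives more utility per dollar, so spend all income on y: y* = M/p_y, x* = 0.
Numerically: x* = 0, y* = 12.1951.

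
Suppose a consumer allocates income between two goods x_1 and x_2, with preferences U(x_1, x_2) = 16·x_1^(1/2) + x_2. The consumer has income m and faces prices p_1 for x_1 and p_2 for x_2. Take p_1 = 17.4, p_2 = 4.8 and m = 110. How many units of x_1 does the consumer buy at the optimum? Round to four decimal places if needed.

Set MRS = p_1/p_2: 8·x_1^(−1/2) = p_1/p_2.
Thus x_1* = (8·p_2/p_1)² — independent of m — with the rest of income spent on x_2.
Plugging in: x_1* = (8·4.8/17.4)² = 4.8704.

x_1* = 4.8704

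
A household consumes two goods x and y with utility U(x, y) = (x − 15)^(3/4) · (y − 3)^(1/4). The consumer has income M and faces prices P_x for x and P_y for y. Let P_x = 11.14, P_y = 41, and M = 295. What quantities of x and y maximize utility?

x* = 15.3299, y* = 3.0299

After buying the subsistence bundle (15, 3), a share 0.75 of the remaining income goes to x: x* = 15 + 0.75·(M − 15P_x − 3P_y)/P_x.
Discretionary income = 295 − 15·11.14 − 3·41 = 4.9; x* = 15 + 0.75·4.9/11.14 = 15.3299; y* = 3 + 0.25·4.9/41 = 3.0299.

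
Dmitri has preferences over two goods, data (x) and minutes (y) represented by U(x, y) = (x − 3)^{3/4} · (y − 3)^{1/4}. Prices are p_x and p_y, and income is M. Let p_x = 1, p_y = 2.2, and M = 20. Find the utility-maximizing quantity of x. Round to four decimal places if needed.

x* = 10.8

After buying the subsistence bundle (3, 3), a share 0.75 of the remaining income goes to x: x* = 3 + 0.75·(M − 3p_x − 3p_y)/p_x.
Discretionary income = 20 − 3·1 − 3·2.2 = 10.4; x* = 3 + 0.75·10.4/1 = 10.8.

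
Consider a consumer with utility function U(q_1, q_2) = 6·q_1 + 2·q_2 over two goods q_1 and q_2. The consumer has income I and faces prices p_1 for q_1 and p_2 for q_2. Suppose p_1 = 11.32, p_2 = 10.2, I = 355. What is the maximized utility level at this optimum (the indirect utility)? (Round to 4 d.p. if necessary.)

V = 188.1625

Perfect substitutes: compare marginal utility per dollar. 6/p_1 vs 2/p_2 → 0.53 vs 0.1961.
q_1 gives more utility per dollar, so spend all income on q_1: q_1* = I/p_1, q_2* = 0.
Numerically: q_1* = 31.3604, q_2* = 0.
Utility at the optimum: U(31.3604, 0) = 188.1625.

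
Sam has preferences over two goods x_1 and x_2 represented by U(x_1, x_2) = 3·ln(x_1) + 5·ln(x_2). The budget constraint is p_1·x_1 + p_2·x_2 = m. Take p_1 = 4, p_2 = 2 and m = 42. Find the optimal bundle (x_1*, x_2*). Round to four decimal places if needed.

The MRS is (3/5)·x_2/x_1. Set MRS = p_1/p_2.
Rearranging, p_2·x_2 = (5/3)·p_1·x_1. Substituting into the budget gives p_1·x_1·(1 + (5/3)) = m.
Demand: x_1*(p_1,p_2,m) = 0.375·m/p_1 and x_2* = 0.625·m/p_2.
At p_1=4, p_2=2, m=42: x_1* = 0.375·42/4 = 3.9375, x_2* = 13.125.

x_1* = 3.9375, x_2* = 13.125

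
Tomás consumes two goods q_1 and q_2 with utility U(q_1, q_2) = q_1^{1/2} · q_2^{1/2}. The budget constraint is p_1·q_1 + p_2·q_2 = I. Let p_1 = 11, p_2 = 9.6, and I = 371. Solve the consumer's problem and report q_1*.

q_1* = 16.8636

The MRS is q_2/q_1. Set MRS = p_1/p_2.
Rearranging, p_2·q_2 = p_1·q_1. Substituting into the budget gives p_1·q_1·(1 + 1) = I.
Demand: q_1*(p_1,p_2,I) = 0.5·I/p_1 and q_2* = 0.5·I/p_2.
At p_1=11, p_2=9.6, I=371: q_1* = 0.5·371/11 = 16.8636.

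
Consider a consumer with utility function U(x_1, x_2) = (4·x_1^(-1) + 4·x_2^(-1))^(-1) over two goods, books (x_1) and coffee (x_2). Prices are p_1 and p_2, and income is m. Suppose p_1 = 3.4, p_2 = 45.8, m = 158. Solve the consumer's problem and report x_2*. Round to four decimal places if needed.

x_2* = 2.7111

From the CES first-order condition, (x_2/x_1)^(2) = p_1/p_2.
Hence x_2/x_1 = (p_1/p_2)^(1/(2)), i.e. raised to the 0.5 power.
With the ratio pinned down, the budget gives x_1* = m/(p_1 + p_2·(x_2/x_1)) and x_2* = (x_2/x_1)·x_1*.
Numerically x_2/x_1 = 0.272462, so x_1* = 158/(3.4 + 45.8·0.272462) = 9.9504 and x_2* = 0.272462·9.9504 = 2.7111.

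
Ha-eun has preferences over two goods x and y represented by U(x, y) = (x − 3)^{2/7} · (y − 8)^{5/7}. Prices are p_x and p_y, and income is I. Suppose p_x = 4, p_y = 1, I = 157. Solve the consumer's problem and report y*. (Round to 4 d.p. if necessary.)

MRS = (2/5)·(y−8)/(x−3). Tangency with p_x/p_y gives y−8 = (5/2)·(p_x/p_y)·(x−3).
After buying the subsistence bundle (3, 8), a share 2/7 of the remaining income goes to x: x* = 3 + 2/7·(I − 3p_x − 8p_y)/p_x.
Discretionary income = 157 − 3·4 − 8·1 = 137; y* = 8 + 5/7·137/1 = 105.8571.

y* = 105.8571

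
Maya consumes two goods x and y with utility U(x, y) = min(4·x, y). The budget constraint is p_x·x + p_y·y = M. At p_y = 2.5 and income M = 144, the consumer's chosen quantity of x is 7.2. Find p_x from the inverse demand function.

Leontief preferences: the optimum is at the kink where x/1 = y/4, i.e. y = 4·x.
Budget: p_x·x + p_y·4·x = M, so (p_x + 4·p_y)·x = M.
Demand: x*(p_x,p_y,M) = M/(p_x + 4·p_y), y* = 4·M/(p_x + 4·p_y).
Set x* = 7.2 in the demand function and solve for p_x: p_x = 10.

p_x = 10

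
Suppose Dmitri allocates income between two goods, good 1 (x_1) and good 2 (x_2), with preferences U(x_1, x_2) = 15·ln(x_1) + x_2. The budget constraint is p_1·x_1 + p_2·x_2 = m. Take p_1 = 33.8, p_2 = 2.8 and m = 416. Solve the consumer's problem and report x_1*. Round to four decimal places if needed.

x_1* = 1.2426

MU_x_1 = 15/x_1, MU_x_2 = 1. Tangency: 15/x_1 = p_1/p_2.
So x_1*(p_1,p_2) = 15·p_2/p_1, independent of income; and x_2* = (m − 15·p_2)/p_2.
At the given prices: x_1* = 15·2.8/33.8 = 1.2426.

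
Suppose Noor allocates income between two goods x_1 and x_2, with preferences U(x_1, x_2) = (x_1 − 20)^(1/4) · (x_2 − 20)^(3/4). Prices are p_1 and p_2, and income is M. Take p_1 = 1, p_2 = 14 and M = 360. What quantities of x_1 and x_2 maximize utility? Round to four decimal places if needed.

MRS = (1/3)·(x_2−20)/(x_1−20). Tangency with p_1/p_2 gives x_2−20 = 3·(p_1/p_2)·(x_1−20).
After buying the subsistence bundle (20, 20), a share 0.25 of the remaining income goes to x_1: x_1* = 20 + 0.25·(M − 20p_1 − 20p_2)/p_1.
Discretionary income = 360 − 20·1 − 20·14 = 60; x_1* = 20 + 0.25·60/1 = 35; x_2* = 20 + 0.75·60/14 = 23.2143.

x_1* = 35, x_2* = 23.2143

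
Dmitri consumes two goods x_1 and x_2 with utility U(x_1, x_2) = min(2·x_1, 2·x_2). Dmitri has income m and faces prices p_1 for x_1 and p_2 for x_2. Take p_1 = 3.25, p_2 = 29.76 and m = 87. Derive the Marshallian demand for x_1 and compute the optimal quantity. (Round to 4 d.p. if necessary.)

x_1* = 2.6356

With perfect complements, no substitution: consume in ratio x_1:x_2 = 2:2.
Budget: p_1·x_1 + p_2·x_1 = m, so (2·p_1 + 2·p_2)·x_1 = 2·m.
Demand: x_1*(p_1,p_2,m) = 2·m/(2·p_1 + 2·p_2), x_2* = 2·m/(2·p_1 + 2·p_2).
Here 2·3.25 + 2·29.76 = 66.02, giving x_1* = 2.6356.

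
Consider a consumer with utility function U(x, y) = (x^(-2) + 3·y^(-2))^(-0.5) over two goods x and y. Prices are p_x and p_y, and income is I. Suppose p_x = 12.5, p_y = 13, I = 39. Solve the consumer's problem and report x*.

x* = 1.2578

MRS = MU_x/MU_y = (1/3)·(y/x)^(3). Set equal to p_x/p_y.
Solve for the ratio: y/x = [3·p_x/p_y]^(1/3).
With the ratio pinned down, the budget gives x* = I/(p_x + p_y·(y/x)) and y* = (y/x)·x*.
Numerically y/x = 1.423517, so x* = 39/(12.5 + 13·1.423517) = 1.2578.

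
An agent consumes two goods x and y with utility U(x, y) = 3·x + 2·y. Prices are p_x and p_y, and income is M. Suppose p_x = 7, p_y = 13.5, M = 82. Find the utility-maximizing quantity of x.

Linear utility — the consumer picks whichever good has higher MU/price: 3/7 = 0.4286 vs 2/13.5 = 0.1481.
x gives more utility per dollar, so spend all income on x: x* = M/p_x, y* = 0.
Numerically: x* = 11.7143, y* = 0.

x* = 11.7143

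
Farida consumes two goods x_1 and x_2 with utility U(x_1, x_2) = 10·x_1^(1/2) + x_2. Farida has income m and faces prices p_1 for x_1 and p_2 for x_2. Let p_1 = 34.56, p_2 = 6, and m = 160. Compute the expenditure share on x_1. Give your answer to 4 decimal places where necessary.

share on x_1 = 0.1628

Utility is quasi-linear in x_2; the FOC for x_1 is 5/√x_1 = p_1/p_2.
Solve: √x_1 = 5·p_2/p_1, so x_1*(p_1,p_2) = (5·p_2/p_1)², and x_2* = (m − p_1·x_1*)/p_2.
Plugging in: x_1* = (5·6/34.56)² = 0.7535, x_2* = 22.3264.
Expenditure on x_1: 34.56·0.7535 = 26.0417; share = 0.1628.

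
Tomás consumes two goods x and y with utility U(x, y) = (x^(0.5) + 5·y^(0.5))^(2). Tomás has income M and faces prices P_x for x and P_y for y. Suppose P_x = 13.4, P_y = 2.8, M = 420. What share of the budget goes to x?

share on x = 0.0083

From the CES first-order condition, (1/5)·(y/x)^(0.5) = P_x/P_y.
Hence y/x = (5·P_x/P_y)^(1/(0.5)), i.e. raised to the 2 power.
With the ratio pinned down, the budget gives x* = M/(P_x + P_y·(y/x)) and y* = (y/x)·x*.
Numerically y/x = 572.576531, so x* = 420/(13.4 + 2.8·572.576531) = 0.2598 and y* = 572.576531·0.2598 = 148.7567.
Expenditure on x: 13.4·0.2598 = 3.4813; share = 0.0083.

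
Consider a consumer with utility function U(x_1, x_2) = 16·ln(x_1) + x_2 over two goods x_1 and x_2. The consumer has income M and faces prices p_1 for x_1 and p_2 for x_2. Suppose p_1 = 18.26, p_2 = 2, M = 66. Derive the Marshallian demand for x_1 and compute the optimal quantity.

At the given prices: x_1* = 16·2/18.26 = 1.7525.

x_1* = 1.7525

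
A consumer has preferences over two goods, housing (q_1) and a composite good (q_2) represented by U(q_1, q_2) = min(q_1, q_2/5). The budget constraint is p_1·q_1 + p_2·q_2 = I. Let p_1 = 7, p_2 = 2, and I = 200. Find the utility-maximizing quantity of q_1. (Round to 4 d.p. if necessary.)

With perfect complements, no substitution: consume in ratio q_1:q_2 = 1:5.
Budget: p_1·q_1 + p_2·5·q_1 = I, so (p_1 + 5·p_2)·q_1 = I.
Demand: q_1*(p_1,p_2,I) = I/(p_1 + 5·p_2), q_2* = 5·I/(p_1 + 5·p_2).
Here 7 + 5·2 = 17, giving q_1* = 11.7647.

q_1* = 11.7647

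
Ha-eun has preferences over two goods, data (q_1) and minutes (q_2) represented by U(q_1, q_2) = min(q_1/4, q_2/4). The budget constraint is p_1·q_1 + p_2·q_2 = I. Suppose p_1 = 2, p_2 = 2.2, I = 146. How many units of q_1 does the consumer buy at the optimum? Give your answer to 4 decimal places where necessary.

q_1* = 34.7619

Leontief preferences: the optimum is at the kink where q_1/4 = q_2/4, i.e. q_2 = q_1.
Budget: p_1·q_1 + p_2·q_1 = I, so (4·p_1 + 4·p_2)·q_1 = 4·I.
Demand: q_1*(p_1,p_2,I) = 4·I/(4·p_1 + 4·p_2), q_2* = 4·I/(4·p_1 + 4·p_2).
Here 4·2 + 4·2.2 = 16.8, giving q_1* = 34.7619.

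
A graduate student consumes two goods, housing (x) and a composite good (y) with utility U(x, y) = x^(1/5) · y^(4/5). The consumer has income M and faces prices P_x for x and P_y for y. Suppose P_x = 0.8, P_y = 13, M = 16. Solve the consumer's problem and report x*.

MU_x/MU_y = (0.2·y)/(0.8·x); tangency sets this equal to P_x/P_y.
So 0.2·P_y·y = 0.8·P_x·x; combined with the budget, a share 0.2 of income goes to x.
Demand: x*(P_x,P_y,M) = 0.2·M/P_x and y* = 0.8·M/P_y.
At P_x=0.8, P_y=13, M=16: x* = 0.2·16/0.8 = 4.

x* = 4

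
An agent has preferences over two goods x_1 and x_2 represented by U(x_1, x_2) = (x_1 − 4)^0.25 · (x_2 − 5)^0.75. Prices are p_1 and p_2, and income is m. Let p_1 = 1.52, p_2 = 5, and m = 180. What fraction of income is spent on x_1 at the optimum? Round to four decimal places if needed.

share on x_1 = 0.2406

This is Cobb-Douglas in (x_1−4, x_2−5): tangency gives 0.25·p_2·(x_2−5) = 0.75·p_1·(x_1−4).
Substituting into the budget: x_1* = 4 + 0.25·(m − 4·p_1 − 5·p_2)/p_1, and x_2* = 5 + 0.75·(…)/p_2.
Discretionary income = 180 − 4·1.52 − 5·5 = 148.92; x_1* = 4 + 0.25·148.92/1.52 = 28.4934; x_2* = 5 + 0.75·148.92/5 = 27.338.
Expenditure on x_1: 1.52·28.4934 = 43.31; share = 0.2406.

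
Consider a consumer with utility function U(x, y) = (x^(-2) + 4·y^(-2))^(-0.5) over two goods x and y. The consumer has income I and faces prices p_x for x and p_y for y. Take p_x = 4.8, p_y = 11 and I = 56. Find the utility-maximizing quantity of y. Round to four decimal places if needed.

y* = 3.7367

From the CES first-order condition, (1/4)·(y/x)^(3) = p_x/p_y.
Solve for the ratio: y/x = [4·p_x/p_y]^(1/3).
With the ratio pinned down, the budget gives x* = I/(p_x + p_y·(y/x)) and y* = (y/x)·x*.
Numerically y/x = 1.204027, so x* = 56/(4.8 + 11·1.204027) = 3.1035 and y* = 1.204027·3.1035 = 3.7367.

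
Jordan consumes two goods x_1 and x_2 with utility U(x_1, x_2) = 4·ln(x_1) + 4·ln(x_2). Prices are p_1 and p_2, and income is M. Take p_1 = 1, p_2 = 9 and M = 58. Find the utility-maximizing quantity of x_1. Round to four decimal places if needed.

x_1* = 29

Tangency: MRS = x_2/x_1 = p_1/p_2.
So 4·p_2·x_2 = 4·p_1·x_1; combined with the budget, a share 0.5 of income goes to x_1.
Demand: x_1*(p_1,p_2,M) = 0.5·M/p_1 and x_2* = 0.5·M/p_2.
At p_1=1, p_2=9, M=58: x_1* = 0.5·58/1 = 29.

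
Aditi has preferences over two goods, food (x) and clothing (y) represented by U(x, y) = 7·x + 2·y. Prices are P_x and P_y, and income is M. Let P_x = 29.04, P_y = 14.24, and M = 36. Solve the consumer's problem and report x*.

x* = 1.2397

Linear utility — the consumer picks whichever good has higher MU/price: 7/29.04 = 0.241 vs 2/14.24 = 0.1404.
x gives more utility per dollar, so spend all income on x: x* = M/P_x, y* = 0.
Numerically: x* = 1.2397, y* = 0.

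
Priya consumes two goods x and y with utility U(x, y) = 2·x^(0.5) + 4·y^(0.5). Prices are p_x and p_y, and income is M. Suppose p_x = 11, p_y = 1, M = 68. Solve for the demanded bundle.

x* = 0.1374, y* = 66.4889

MU_x ∝ 2·x^(-0.5), MU_y ∝ 4·y^(-0.5), so MRS = (1/2)·(y/x)^(0.5) = p_x/p_y.
Solve for the ratio: y/x = [2·p_x/p_y]^(2).
Substitute y = (y/x)·x into the budget: x* = M/(p_x + p_y·(y/x)).
Numerically y/x = 484, so x* = 68/(11 + 1·484) = 0.1374 and y* = 484·0.1374 = 66.4889.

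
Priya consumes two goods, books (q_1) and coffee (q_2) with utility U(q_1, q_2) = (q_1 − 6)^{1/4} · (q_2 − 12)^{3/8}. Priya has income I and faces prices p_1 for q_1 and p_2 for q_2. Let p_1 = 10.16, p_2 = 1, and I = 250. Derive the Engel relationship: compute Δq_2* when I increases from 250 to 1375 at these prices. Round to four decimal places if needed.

Δq_2* = 675

Let q_1' = q_1−6, q_2' = q_2−12. MRS = (2/3)·q_2'/q_1' = p_1/p_2.
After buying the subsistence bundle (6, 12), a share 0.4 of the remaining income goes to q_1: q_1* = 6 + 0.4·(I − 6p_1 − 12p_2)/p_1.
Discretionary income = 250 − 6·10.16 − 12·1 = 177.04; q_2* = 12 + 0.6·177.04/1 = 118.224.
At I' = 1375: q_2* = 793.224. Change: 793.224 − 118.224 = 675.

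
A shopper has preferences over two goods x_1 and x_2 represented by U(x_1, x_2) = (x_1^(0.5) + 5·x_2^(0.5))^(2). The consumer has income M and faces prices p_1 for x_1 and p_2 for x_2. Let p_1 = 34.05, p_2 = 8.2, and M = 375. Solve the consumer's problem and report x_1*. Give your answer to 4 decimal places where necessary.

From the CES first-order condition, (1/5)·(x_2/x_1)^(0.5) = p_1/p_2.
Solve for the ratio: x_2/x_1 = [5·p_1/p_2]^(2).
Substitute x_2 = (x_2/x_1)·x_1 into the budget: x_1* = M/(p_1 + p_2·(x_2/x_1)).
Numerically x_2/x_1 = 431.068746, so x_1* = 375/(34.05 + 8.2·431.068746) = 0.1051.

x_1* = 0.1051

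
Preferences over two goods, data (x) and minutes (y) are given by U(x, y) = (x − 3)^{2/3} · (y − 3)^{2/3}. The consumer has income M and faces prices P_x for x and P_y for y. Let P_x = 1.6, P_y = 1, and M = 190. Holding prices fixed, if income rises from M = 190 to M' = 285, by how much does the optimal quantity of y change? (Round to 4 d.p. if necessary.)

Substituting into the budget: x* = 3 + 0.5·(M − 3·P_x − 3·P_y)/P_x, and y* = 3 + 0.5·(…)/P_y.
Discretionary income = 190 − 3·1.6 − 3·1 = 182.2; y* = 3 + 0.5·182.2/1 = 94.1.
At M' = 285: y* = 141.6. Change: 141.6 − 94.1 = 47.5.

Δy* = 47.5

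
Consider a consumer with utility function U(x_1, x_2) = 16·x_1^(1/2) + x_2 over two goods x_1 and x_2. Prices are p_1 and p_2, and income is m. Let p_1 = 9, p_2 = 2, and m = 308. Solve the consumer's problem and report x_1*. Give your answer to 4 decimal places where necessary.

x_1* = 3.1605

Utility is quasi-linear in x_2; the FOC for x_1 is 8/√x_1 = p_1/p_2.
Thus x_1* = (8·p_2/p_1)² — independent of m — with the rest of income spent on x_2.
Plugging in: x_1* = (8·2/9)² = 3.1605.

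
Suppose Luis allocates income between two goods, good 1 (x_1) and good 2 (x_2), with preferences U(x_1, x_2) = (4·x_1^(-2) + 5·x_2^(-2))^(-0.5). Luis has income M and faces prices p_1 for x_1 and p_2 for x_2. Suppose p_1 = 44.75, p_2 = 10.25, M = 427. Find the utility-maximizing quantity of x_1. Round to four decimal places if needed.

MU_x_1 ∝ 4·x_1^(-3), MU_x_2 ∝ 5·x_2^(-3), so MRS = (4/5)·(x_2/x_1)^(3) = p_1/p_2.
Solve for the ratio: x_2/x_1 = [(5/4)·p_1/p_2]^(1/3).
With the ratio pinned down, the budget gives x_1* = M/(p_1 + p_2·(x_2/x_1)) and x_2* = (x_2/x_1)·x_1*.
Numerically x_2/x_1 = 1.760596, so x_1* = 427/(44.75 + 10.25·1.760596) = 6.7998.

x_1* = 6.7998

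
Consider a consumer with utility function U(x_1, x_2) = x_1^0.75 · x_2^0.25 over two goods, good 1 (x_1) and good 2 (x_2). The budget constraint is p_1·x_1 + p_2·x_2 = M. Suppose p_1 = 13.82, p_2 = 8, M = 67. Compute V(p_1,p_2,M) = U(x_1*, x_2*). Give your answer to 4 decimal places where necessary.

V = 3.1674

Tangency: MRS = 3·x_2/x_1 = p_1/p_2.
So 0.75·p_2·x_2 = 0.25·p_1·x_1; combined with the budget, a share 0.75 of income goes to x_1.
Demand: x_1*(p_1,p_2,M) = 0.75·M/p_1 and x_2* = 0.25·M/p_2.
At p_1=13.82, p_2=8, M=67: x_1* = 0.75·67/13.82 = 3.636, x_2* = 2.0938.
Utility at the optimum: U(3.636, 2.0938) = 3.1674.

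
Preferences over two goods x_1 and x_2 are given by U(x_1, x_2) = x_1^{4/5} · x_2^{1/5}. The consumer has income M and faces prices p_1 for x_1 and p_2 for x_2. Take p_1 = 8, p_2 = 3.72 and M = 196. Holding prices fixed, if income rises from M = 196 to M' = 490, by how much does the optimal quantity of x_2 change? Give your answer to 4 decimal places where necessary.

The MRS is 4·x_2/x_1. Set MRS = p_1/p_2.
So 0.8·p_2·x_2 = 0.2·p_1·x_1; combined with the budget, a share 0.8 of income goes to x_1.
Demand: x_1*(p_1,p_2,M) = 0.8·M/p_1 and x_2* = 0.2·M/p_2.
At p_1=8, p_2=3.72, M=196: x_2* = 0.2·196/3.72 = 10.5376.
At M' = 490: x_2* = 26.3441. Change: 26.3441 − 10.5376 = 15.8065.

Δx_2* = 15.8065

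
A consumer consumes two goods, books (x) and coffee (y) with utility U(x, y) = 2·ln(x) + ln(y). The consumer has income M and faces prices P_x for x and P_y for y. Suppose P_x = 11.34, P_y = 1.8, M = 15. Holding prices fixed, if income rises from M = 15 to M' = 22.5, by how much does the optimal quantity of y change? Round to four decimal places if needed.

MU_x/MU_y = (2·y)/(x); tangency sets this equal to P_x/P_y.
So 2·P_y·y = P_x·x; combined with the budget, a share 2/3 of income goes to x.
Demand: x*(P_x,P_y,M) = 2/3·M/P_x and y* = 1/3·M/P_y.
At P_x=11.34, P_y=1.8, M=15: y* = 1/3·15/1.8 = 2.7778.
At M' = 22.5: y* = 4.1667. Change: 4.1667 − 2.7778 = 1.3889.

Δy* = 1.3889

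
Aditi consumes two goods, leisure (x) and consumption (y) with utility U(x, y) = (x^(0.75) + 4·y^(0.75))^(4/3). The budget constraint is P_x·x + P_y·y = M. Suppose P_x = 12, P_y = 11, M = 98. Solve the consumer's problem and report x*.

x* = 0.0245

MU_x ∝ x^(-0.25), MU_y ∝ 4·y^(-0.25), so MRS = (1/4)·(y/x)^(0.25) = P_x/P_y.
Solve for the ratio: y/x = [4·P_x/P_y]^(4).
Substitute y = (y/x)·x into the budget: x* = M/(P_x + P_y·(y/x)).
Numerically y/x = 362.571955, so x* = 98/(12 + 11·362.571955) = 0.0245.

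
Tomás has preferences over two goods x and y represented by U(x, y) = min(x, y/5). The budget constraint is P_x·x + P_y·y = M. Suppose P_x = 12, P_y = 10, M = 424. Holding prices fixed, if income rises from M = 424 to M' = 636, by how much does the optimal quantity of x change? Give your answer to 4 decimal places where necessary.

Leontief preferences: the optimum is at the kink where x/1 = y/5, i.e. y = 5·x.
Budget: P_x·x + P_y·5·x = M, so (P_x + 5·P_y)·x = M.
Demand: x*(P_x,P_y,M) = M/(P_x + 5·P_y), y* = 5·M/(P_x + 5·P_y).
Here 12 + 5·10 = 62, giving x* = 6.8387.
At M' = 636: x* = 10.2581. Change: 10.2581 − 6.8387 = 3.4194.

Δx* = 3.4194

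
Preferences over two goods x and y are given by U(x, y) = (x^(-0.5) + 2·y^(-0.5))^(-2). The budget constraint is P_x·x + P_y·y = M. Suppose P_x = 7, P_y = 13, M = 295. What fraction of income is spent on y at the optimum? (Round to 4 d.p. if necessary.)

With the ratio pinned down, the budget gives x* = M/(P_x + P_y·(y/x)) and y* = (y/x)·x*.
Numerically y/x = 1.050646, so x* = 295/(7 + 13·1.050646) = 14.2799 and y* = 1.050646·14.2799 = 15.0031.
Expenditure on y: 13·15.0031 = 195.0407; share = 0.6612.

share on y = 0.6612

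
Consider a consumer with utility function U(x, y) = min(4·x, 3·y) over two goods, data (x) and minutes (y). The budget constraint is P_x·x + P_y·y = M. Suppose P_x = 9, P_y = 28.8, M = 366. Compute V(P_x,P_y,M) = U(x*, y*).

V = 30.8861

Leontief preferences: the optimum is at the kink where x/3 = y/4, i.e. y = (4/3)·x.
Budget: P_x·x + P_y·(4/3)·x = M, so (3·P_x + 4·P_y)·x = 3·M.
Demand: x*(P_x,P_y,M) = 3·M/(3·P_x + 4·P_y), y* = 4·M/(3·P_x + 4·P_y).
Here 3·9 + 4·28.8 = 142.2, giving x* = 7.7215 and y* = 10.2954.
Utility at the optimum: U(7.7215, 10.2954) = 30.8861.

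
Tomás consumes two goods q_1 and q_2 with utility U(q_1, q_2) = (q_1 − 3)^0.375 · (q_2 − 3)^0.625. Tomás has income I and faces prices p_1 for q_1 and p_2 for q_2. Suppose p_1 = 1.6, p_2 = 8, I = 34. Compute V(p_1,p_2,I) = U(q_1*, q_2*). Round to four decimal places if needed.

V = 0.6134

MRS = (3/5)·(q_2−3)/(q_1−3). Tangency with p_1/p_2 gives q_2−3 = (5/3)·(p_1/p_2)·(q_1−3).
Substituting into the budget: q_1* = 3 + 0.375·(I − 3·p_1 − 3·p_2)/p_1, and q_2* = 3 + 0.625·(…)/p_2.
Discretionary income = 34 − 3·1.6 − 3·8 = 5.2; q_1* = 3 + 0.375·5.2/1.6 = 4.2188; q_2* = 3 + 0.625·5.2/8 = 3.4062.
Utility at the optimum: U(4.2188, 3.4062) = 0.6134.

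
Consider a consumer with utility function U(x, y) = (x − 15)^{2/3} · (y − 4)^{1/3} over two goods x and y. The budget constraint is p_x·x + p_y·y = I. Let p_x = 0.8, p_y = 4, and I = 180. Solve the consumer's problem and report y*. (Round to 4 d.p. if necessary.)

y* = 16.6667

After buying the subsistence bundle (15, 4), a share 2/3 of the remaining income goes to x: x* = 15 + 2/3·(I − 15p_x − 4p_y)/p_x.
Discretionary income = 180 − 15·0.8 − 4·4 = 152; y* = 4 + 1/3·152/4 = 16.6667.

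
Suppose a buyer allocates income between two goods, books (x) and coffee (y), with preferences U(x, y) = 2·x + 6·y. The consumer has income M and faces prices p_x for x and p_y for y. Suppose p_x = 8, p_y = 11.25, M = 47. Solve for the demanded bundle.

Perfect substitutes: compare marginal utility per dollar. 2/p_x vs 6/p_y → 0.25 vs 0.5333.
y gives more utility per dollar, so spend all income on y: y* = M/p_y, x* = 0.
Numerically: x* = 0, y* = 4.1778.

x* = 0, y* = 4.1778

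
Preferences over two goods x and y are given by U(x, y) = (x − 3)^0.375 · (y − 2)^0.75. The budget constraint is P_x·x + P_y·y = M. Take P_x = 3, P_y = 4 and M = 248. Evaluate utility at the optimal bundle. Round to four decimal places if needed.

MRS = (1/2)·(y−2)/(x−3). Tangency with P_x/P_y gives y−2 = 2·(P_x/P_y)·(x−3).
After buying the subsistence bundle (3, 2), a share 1/3 of the remaining income goes to x: x* = 3 + 1/3·(M − 3P_x − 2P_y)/P_x.
Discretionary income = 248 − 3·3 − 2·4 = 231; x* = 3 + 1/3·231/3 = 28.6667; y* = 2 + 2/3·231/4 = 40.5.
Utility at the optimum: U(28.6667, 40.5) = 52.1926.

V = 52.1926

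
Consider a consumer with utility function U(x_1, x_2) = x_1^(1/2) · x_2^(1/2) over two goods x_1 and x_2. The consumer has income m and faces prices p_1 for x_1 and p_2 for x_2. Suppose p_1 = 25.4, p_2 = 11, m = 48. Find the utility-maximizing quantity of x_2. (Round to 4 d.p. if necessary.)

The MRS is x_2/x_1. Set MRS = p_1/p_2.
Rearranging, p_2·x_2 = p_1·x_1. Substituting into the budget gives p_1·x_1·(1 + 1) = m.
Demand: x_1*(p_1,p_2,m) = 0.5·m/p_1 and x_2* = 0.5·m/p_2.
At p_1=25.4, p_2=11, m=48: x_2* = 0.5·48/11 = 2.1818.

x_2* = 2.1818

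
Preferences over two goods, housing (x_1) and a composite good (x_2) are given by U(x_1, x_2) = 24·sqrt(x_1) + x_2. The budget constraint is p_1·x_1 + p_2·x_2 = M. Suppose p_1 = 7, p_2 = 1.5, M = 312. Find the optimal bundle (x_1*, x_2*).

Utility is quasi-linear in x_2; the FOC for x_1 is 12/√x_1 = p_1/p_2.
Solve: √x_1 = 12·p_2/p_1, so x_1*(p_1,p_2) = (12·p_2/p_1)², and x_2* = (M − p_1·x_1*)/p_2.
Plugging in: x_1* = (12·1.5/7)² = 6.6122, x_2* = 177.1429.

x_1* = 6.6122, x_2* = 177.1429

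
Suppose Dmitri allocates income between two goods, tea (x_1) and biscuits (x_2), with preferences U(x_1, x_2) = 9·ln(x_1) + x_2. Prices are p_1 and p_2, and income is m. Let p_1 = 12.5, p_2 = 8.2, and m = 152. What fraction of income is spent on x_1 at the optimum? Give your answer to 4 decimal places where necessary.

share on x_1 = 0.4855

MU_x_1 = 9/x_1, MU_x_2 = 1. Tangency: 9/x_1 = p_1/p_2.
So x_1*(p_1,p_2) = 9·p_2/p_1, independent of income; and x_2* = (m − 9·p_2)/p_2.
At the given prices: x_1* = 9·8.2/12.5 = 5.904, and x_2* = 9.5366.
Expenditure on x_1: 12.5·5.904 = 73.8; share = 0.4855.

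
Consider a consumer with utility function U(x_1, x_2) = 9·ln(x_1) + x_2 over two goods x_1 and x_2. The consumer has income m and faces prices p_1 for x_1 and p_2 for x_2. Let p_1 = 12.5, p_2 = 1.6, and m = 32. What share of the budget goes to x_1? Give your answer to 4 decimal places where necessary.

MU_x_1 = 9/x_1, MU_x_2 = 1. Tangency: 9/x_1 = p_1/p_2.
So x_1*(p_1,p_2) = 9·p_2/p_1, independent of income; and x_2* = (m − 9·p_2)/p_2.
At the given prices: x_1* = 9·1.6/12.5 = 1.152, and x_2* = 11.
Expenditure on x_1: 12.5·1.152 = 14.4; share = 0.45.

share on x_1 = 0.45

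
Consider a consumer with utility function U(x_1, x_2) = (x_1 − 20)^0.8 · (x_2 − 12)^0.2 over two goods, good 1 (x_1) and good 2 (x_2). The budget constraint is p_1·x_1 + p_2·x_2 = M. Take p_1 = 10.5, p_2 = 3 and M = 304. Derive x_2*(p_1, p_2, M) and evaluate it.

x_2* = 15.8667

MRS = 4·(x_2−12)/(x_1−20). Tangency with p_1/p_2 gives x_2−12 = (1/4)·(p_1/p_2)·(x_1−20).
After buying the subsistence bundle (20, 12), a share 0.8 of the remaining income goes to x_1: x_1* = 20 + 0.8·(M − 20p_1 − 12p_2)/p_1.
Discretionary income = 304 − 20·10.5 − 12·3 = 58; x_2* = 12 + 0.2·58/3 = 15.8667.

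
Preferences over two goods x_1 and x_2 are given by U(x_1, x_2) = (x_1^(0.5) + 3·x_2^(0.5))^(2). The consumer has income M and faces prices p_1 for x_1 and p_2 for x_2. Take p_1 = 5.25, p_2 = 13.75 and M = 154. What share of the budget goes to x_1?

share on x_1 = 0.2254

From the CES first-order condition, (1/3)·(x_2/x_1)^(0.5) = p_1/p_2.
Hence x_2/x_1 = (3·p_1/p_2)^(1/(0.5)), i.e. raised to the 2 power.
With the ratio pinned down, the budget gives x_1* = M/(p_1 + p_2·(x_2/x_1)) and x_2* = (x_2/x_1)·x_1*.
Numerically x_2/x_1 = 1.312066, so x_1* = 154/(5.25 + 13.75·1.312066) = 6.612 and x_2* = 1.312066·6.612 = 8.6754.
Expenditure on x_1: 5.25·6.612 = 34.7131; share = 0.2254.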